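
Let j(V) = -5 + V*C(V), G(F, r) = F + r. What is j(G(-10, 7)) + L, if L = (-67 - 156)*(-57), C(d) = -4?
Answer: 12718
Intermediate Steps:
j(V) = -5 - 4*V (j(V) = -5 + V*(-4) = -5 - 4*V)
L = 12711 (L = -223*(-57) = 12711)
j(G(-10, 7)) + L = (-5 - 4*(-10 + 7)) + 12711 = (-5 - 4*(-3)) + 12711 = (-5 + 12) + 12711 = 7 + 12711 = 12718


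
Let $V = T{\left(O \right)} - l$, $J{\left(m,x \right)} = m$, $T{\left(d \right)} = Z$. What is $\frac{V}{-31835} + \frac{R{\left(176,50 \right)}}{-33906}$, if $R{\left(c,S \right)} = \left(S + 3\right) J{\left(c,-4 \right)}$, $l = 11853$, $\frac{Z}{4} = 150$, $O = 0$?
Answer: $\frac{42293669}{539698755} \approx 0.078365$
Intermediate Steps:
$Z = 600$ ($Z = 4 \cdot 150 = 600$)
$T{\left(d \right)} = 600$
$V = -11253$ ($V = 600 - 11853 = -11253$)
$R{\left(c,S \right)} = c \left(3 + S\right)$ ($R{\left(c,S \right)} = \left(S + 3\right) c = \left(3 + S\right) c = c \left(3 + S\right)$)
$\frac{V}{-31835} + \frac{R{\left(176,50 \right)}}{-33906} = - \frac{11253}{-31835} + \frac{176 \left(3 + 50\right)}{-33906} = \left(-11253\right) \left(- \frac{1}{31835}\right) + 176 \cdot 53 \left(- \frac{1}{33906}\right) = \frac{11253}{31835} + 9328 \left(- \frac{1}{33906}\right) = \frac{11253}{31835} - \frac{4664}{16953} = \frac{42293669}{539698755}$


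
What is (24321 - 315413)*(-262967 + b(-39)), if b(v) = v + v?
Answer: 76570295140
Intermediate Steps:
b(v) = 2*v
(24321 - 315413)*(-262967 + b(-39)) = (24321 - 315413)*(-262967 + 2*(-39)) = -291092*(-262967 - 78) = -291092*(-263045) = 76570295140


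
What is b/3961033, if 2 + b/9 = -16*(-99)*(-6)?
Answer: -85554/3961033 ≈ -0.021599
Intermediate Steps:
b = -85554 (b = -18 + 9*(-16*(-99)*(-6)) = -18 + 9*(1584*(-6)) = -18 + 9*(-9504) = -18 - 85536 = -85554)
b/3961033 = -85554/3961033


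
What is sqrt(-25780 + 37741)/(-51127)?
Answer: -3*sqrt(1329)/51127 ≈ -0.0021391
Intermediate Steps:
sqrt(-25780 + 37741)/(-51127) = sqrt(11961)*(-1/51127) = (3*sqrt(1329))*(-1/51127) = -3*sqrt(1329)/51127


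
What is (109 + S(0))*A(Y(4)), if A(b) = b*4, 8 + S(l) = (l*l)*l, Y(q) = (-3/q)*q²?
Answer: -4848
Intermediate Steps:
Y(q) = -3*q
S(l) = -8 + l³ (S(l) = -8 + (l*l)*l = -8 + l²*l = -8 + l³)
A(b) = 4*b
(109 + S(0))*A(Y(4)) = (109 + (-8 + 0³))*(4*(-3*4)) = (109 + (-8 + 0))*(4*(-12)) = (109 - 8)*(-48) = 101*(-48) = -4848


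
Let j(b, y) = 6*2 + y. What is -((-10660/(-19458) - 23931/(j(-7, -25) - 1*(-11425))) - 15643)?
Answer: 192996978167/12336372 ≈ 15645.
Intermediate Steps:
j(b, y) = 12 + y
-((-10660/(-19458) - 23931/(j(-7, -25) - 1*(-11425))) - 15643) = -((-10660/(-19458) - 23931/((12 - 25) - 1*(-11425))) - 15643) = -((-10660*(-1/19458) - 23931/(-13 + 11425)) - 15643) = -((5330/9729 - 23931/11412) - 15643) = -((5330/9729 - 23931*1/11412) - 15643) = -((5330/9729 - 2659/1268) - 15643) = -(-19110971/12336372 - 15643) = -1*(-192996978167/12336372) = 192996978167/12336372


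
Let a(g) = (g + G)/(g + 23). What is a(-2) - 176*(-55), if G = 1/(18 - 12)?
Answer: 1219669/126 ≈ 9679.9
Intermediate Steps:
G = ⅙ (G = 1/6 = ⅙ ≈ 0.16667)
a(g) = (⅙ + g)/(23 + g) (a(g) = (g + ⅙)/(g + 23) = (⅙ + g)/(23 + g))
a(-2) - 176*(-55) = (⅙ - 2)/(23 - 2) - 176*(-55) = -11/6/21 + 9680 = (1/21)*(-11/6) + 9680 = -11/126 + 9680 = 1219669/126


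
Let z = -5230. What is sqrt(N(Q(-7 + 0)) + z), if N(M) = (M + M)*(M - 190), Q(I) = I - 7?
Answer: sqrt(482) ≈ 21.954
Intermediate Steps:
Q(I) = -7 + I
N(M) = 2*M*(-190 + M) (N(M) = (2*M)*(-190 + M) = 2*M*(-190 + M))
sqrt(N(Q(-7 + 0)) + z) = sqrt(2*(-7 + (-7 + 0))*(-190 + (-7 + (-7 + 0))) - 5230) = sqrt(2*(-7 - 7)*(-190 + (-7 - 7)) - 5230) = sqrt(2*(-14)*(-190 - 14) - 5230) = sqrt(2*(-14)*(-204) - 5230) = sqrt(5712 - 5230) = sqrt(482)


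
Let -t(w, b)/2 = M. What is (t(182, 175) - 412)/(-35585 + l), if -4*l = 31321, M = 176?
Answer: 3056/173661 ≈ 0.017597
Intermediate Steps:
l = -31321/4 (l = -1/4*31321 = -31321/4 ≈ -7830.3)
t(w, b) = -352 (t(w, b) = -2*176 = -352)
(t(182, 175) - 412)/(-35585 + l) = (-352 - 412)/(-35585 - 31321/4) = -764/(-173661/4) = -764*(-4/173661) = 3056/173661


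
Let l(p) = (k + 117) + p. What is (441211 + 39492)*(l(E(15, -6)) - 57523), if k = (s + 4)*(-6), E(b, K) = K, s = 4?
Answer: -27621194380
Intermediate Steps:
k = -48 (k = (4 + 4)*(-6) = 8*(-6) = -48)
l(p) = 69 + p (l(p) = (-48 + 117) + p = 69 + p)
(441211 + 39492)*(l(E(15, -6)) - 57523) = (441211 + 39492)*((69 - 6) - 57523) = 480703*(63 - 57523) = 480703*(-57460) = -27621194380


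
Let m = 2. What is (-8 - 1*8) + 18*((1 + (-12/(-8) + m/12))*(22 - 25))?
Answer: -160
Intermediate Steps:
(-8 - 1*8) + 18*((1 + (-12/(-8) + m/12))*(22 - 25)) = (-8 - 1*8) + 18*((1 + (-12/(-8) + 2/12))*(22 - 25)) = (-8 - 8) + 18*((1 + (-12*(-⅛) + 2*(1/12)))*(-3)) = -16 + 18*((1 + (3/2 + ⅙))*(-3)) = -16 + 18*((1 + 5/3)*(-3)) = -16 + 18*((8/3)*(-3)) = -16 + 18*(-8) = -16 - 144 = -160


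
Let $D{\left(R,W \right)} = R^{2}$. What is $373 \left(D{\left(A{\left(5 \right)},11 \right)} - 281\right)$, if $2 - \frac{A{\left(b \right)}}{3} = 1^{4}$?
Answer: $-101456$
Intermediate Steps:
$A{\left(b \right)} = 3$ ($A{\left(b \right)} = 6 - 3 \cdot 1^{4} = 6 - 3 = 3$)
$373 \left(D{\left(A{\left(5 \right)},11 \right)} - 281\right) = 373 \left(3^{2} - 281\right) = 373 \left(9 - 281\right) = 373 \left(-272\right) = -101456$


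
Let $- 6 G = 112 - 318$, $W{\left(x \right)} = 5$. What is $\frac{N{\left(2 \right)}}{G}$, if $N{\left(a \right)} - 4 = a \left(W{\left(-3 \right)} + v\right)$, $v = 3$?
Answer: $\frac{60}{103} \approx 0.58252$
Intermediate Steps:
$G = \frac{103}{3}$ ($G = - \frac{112 - 318}{6} = \left(- \frac{1}{6}\right) \left(-206\right) = \frac{103}{3} \approx 34.333$)
$N{\left(a \right)} = 4 + 8 a$ ($N{\left(a \right)} = 4 + a \left(5 + 3\right) = 4 + a 8 = 4 + 8 a$)
$\frac{N{\left(2 \right)}}{G} = \frac{4 + 8 \cdot 2}{\frac{103}{3}} = \left(4 + 16\right) \frac{3}{103} = 20 \cdot \frac{3}{103} = \frac{60}{103}$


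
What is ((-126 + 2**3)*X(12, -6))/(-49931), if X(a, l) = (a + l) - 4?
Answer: 236/49931 ≈ 0.0047265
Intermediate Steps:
X(a, l) = -4 + a + l
((-126 + 2**3)*X(12, -6))/(-49931) = ((-126 + 2**3)*(-4 + 12 - 6))/(-49931) = ((-126 + 8)*2)*(-1/49931) = -118*2*(-1/49931) = -236*(-1/49931) = 236/49931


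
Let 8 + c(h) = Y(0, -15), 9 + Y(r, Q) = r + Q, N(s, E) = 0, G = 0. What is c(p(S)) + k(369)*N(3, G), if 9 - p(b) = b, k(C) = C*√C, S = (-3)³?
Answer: -32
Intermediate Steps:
S = -27
k(C) = C^(3/2)
p(b) = 9 - b
Y(r, Q) = -9 + Q + r (Y(r, Q) = -9 + (r + Q) = -9 + (Q + r) = -9 + Q + r)
c(h) = -32 (c(h) = -8 + (-9 - 15 + 0) = -8 - 24 = -32)
c(p(S)) + k(369)*N(3, G) = -32 + 369^(3/2)*0 = -32 + (1107*√41)*0 = -32 + 0 = -32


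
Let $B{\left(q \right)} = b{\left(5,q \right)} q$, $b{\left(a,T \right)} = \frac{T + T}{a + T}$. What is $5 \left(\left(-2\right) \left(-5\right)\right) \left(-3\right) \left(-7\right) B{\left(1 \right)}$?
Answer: $350$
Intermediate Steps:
$b{\left(a,T \right)} = \frac{2 T}{T + a}$
$B{\left(q \right)} = \frac{2 q^{2}}{5 + q}$ ($B{\left(q \right)} = \frac{2 q}{q + 5} q = \frac{2 q}{5 + q} q = \frac{2 q^{2}}{5 + q}$)
$5 \left(\left(-2\right) \left(-5\right)\right) \left(-3\right) \left(-7\right) B{\left(1 \right)} = 5 \left(\left(-2\right) \left(-5\right)\right) \left(-3\right) \left(-7\right) \frac{2 \cdot 1^{2}}{5 + 1} = 5 \cdot 10 \left(-3\right) \left(-7\right) 2 \cdot 1 \cdot \frac{1}{6} = 50 \left(-3\right) \left(-7\right) 2 \cdot 1 \cdot \frac{1}{6} = \left(-150\right) \left(-7\right) \frac{1}{3} = 1050 \cdot \frac{1}{3} = 350$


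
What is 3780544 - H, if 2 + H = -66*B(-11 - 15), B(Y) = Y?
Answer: 3778830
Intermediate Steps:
H = 1714 (H = -2 - 66*(-11 - 15) = -2 - 66*(-26) = -2 + 1716 = 1714)
3780544 - H = 3780544 - 1*1714 = 3780544 - 1714 = 3778830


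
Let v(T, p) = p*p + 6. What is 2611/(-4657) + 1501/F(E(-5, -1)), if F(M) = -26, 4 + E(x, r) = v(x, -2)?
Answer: -7058043/121082 ≈ -58.291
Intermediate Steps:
v(T, p) = 6 + p**2 (v(T, p) = p**2 + 6 = 6 + p**2)
E(x, r) = 6 (E(x, r) = -4 + (6 + (-2)**2) = -4 + (6 + 4) = -4 + 10 = 6)
2611/(-4657) + 1501/F(E(-5, -1)) = 2611/(-4657) + 1501/(-26) = 2611*(-1/4657) + 1501*(-1/26) = -2611/4657 - 1501/26 = -7058043/121082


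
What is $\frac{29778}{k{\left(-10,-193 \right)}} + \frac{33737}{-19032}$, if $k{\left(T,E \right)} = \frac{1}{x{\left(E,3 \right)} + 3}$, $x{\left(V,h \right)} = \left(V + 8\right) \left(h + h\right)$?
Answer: $- \frac{627375563609}{19032} \approx -3.2964 \cdot 10^{7}$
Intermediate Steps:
$x{\left(V,h \right)} = 2 h \left(8 + V\right)$ ($x{\left(V,h \right)} = \left(8 + V\right) 2 h = 2 h \left(8 + V\right)$)
$k{\left(T,E \right)} = \frac{1}{51 + 6 E}$ ($k{\left(T,E \right)} = \frac{1}{2 \cdot 3 \left(8 + E\right) + 3} = \frac{1}{\left(48 + 6 E\right) + 3} = \frac{1}{51 + 6 E}$)
$\frac{29778}{k{\left(-10,-193 \right)}} + \frac{33737}{-19032} = \frac{29778}{\frac{1}{3} \frac{1}{17 + 2 \left(-193\right)}} + \frac{33737}{-19032} = \frac{29778}{\frac{1}{3} \frac{1}{17 - 386}} + 33737 \left(- \frac{1}{19032}\right) = \frac{29778}{\frac{1}{3} \frac{1}{-369}} - \frac{33737}{19032} = \frac{29778}{\frac{1}{3} \left(- \frac{1}{369}\right)} - \frac{33737}{19032} = \frac{29778}{- \frac{1}{1107}} - \frac{33737}{19032} = 29778 \left(-1107\right) - \frac{33737}{19032} = -32964246 - \frac{33737}{19032} = - \frac{627375563609}{19032}$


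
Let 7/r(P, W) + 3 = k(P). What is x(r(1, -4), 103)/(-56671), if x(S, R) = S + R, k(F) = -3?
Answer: -611/340026 ≈ -0.0017969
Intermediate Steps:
r(P, W) = -7/6 (r(P, W) = 7/(-3 - 3) = 7/(-6) = 7*(-⅙) = -7/6)
x(S, R) = R + S
x(r(1, -4), 103)/(-56671) = (103 - 7/6)/(-56671) = (611/6)*(-1/56671) = -611/340026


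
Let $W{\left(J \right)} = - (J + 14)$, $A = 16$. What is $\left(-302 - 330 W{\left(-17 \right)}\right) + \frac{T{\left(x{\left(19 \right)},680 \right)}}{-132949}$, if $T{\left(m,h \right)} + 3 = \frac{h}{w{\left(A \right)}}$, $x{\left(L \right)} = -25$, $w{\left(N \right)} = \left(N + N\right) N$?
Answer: $- \frac{10993286805}{8508736} \approx -1292.0$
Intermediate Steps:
$w{\left(N \right)} = 2 N^{2}$ ($w{\left(N \right)} = 2 N N = 2 N^{2}$)
$W{\left(J \right)} = -14 - J$ ($W{\left(J \right)} = - (14 + J) = -14 - J$)
$T{\left(m,h \right)} = -3 + \frac{h}{512}$ ($T{\left(m,h \right)} = -3 + \frac{h}{2 \cdot 16^{2}} = -3 + \frac{h}{2 \cdot 256} = -3 + \frac{h}{512}$)
$\left(-302 - 330 W{\left(-17 \right)}\right) + \frac{T{\left(x{\left(19 \right)},680 \right)}}{-132949} = \left(-302 - 330 \left(-14 - -17\right)\right) + \frac{-3 + \frac{1}{512} \cdot 680}{-132949} = \left(-302 - 330 \left(-14 + 17\right)\right) + \left(-3 + \frac{85}{64}\right) \left(- \frac{1}{132949}\right) = \left(-302 - 990\right) - - \frac{107}{8508736} = \left(-302 - 990\right) + \frac{107}{8508736} = -1292 + \frac{107}{8508736} = - \frac{10993286805}{8508736}$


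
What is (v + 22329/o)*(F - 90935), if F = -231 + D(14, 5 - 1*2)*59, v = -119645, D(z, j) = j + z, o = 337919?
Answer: 3645316816657438/337919 ≈ 1.0788e+10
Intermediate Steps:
F = 772 (F = -231 + ((5 - 1*2) + 14)*59 = -231 + ((5 - 2) + 14)*59 = -231 + (3 + 14)*59 = -231 + 17*59 = -231 + 1003 = 772)
(v + 22329/o)*(F - 90935) = (-119645 + 22329/337919)*(772 - 90935) = (-119645 + 22329*(1/337919))*(-90163) = (-119645 + 22329/337919)*(-90163) = -40430296426/337919*(-90163) = 3645316816657438/337919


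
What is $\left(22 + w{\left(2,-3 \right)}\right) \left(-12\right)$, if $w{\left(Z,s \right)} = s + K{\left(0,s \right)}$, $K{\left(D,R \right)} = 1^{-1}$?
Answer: $-240$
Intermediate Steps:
$K{\left(D,R \right)} = 1$
$w{\left(Z,s \right)} = 1 + s$ ($w{\left(Z,s \right)} = s + 1 = 1 + s$)
$\left(22 + w{\left(2,-3 \right)}\right) \left(-12\right) = \left(22 + \left(1 - 3\right)\right) \left(-12\right) = \left(22 - 2\right) \left(-12\right) = 20 \left(-12\right) = -240$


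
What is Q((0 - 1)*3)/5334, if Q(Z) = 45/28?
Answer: 15/49784 ≈ 0.00030130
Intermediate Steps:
Q(Z) = 45/28 (Q(Z) = 45*(1/28) = 45/28)
Q((0 - 1)*3)/5334 = (45/28)/5334 = (45/28)*(1/5334) = 15/49784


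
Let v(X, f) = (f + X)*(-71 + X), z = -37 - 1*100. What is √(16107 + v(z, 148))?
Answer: √13819 ≈ 117.55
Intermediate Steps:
z = -137 (z = -37 - 100 = -137)
v(X, f) = (-71 + X)*(X + f) (v(X, f) = (X + f)*(-71 + X) = (-71 + X)*(X + f))
√(16107 + v(z, 148)) = √(16107 + ((-137)² - 71*(-137) - 71*148 - 137*148)) = √(16107 + (18769 + 9727 - 10508 - 20276)) = √(16107 - 2288) = √13819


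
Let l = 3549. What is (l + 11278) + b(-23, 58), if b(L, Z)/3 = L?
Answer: 14758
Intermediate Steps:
b(L, Z) = 3*L
(l + 11278) + b(-23, 58) = (3549 + 11278) + 3*(-23) = 14827 - 69 = 14758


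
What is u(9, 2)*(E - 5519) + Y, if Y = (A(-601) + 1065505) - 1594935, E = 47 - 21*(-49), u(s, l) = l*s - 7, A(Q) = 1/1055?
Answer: -610109664/1055 ≈ -5.7830e+5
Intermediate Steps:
A(Q) = 1/1055
u(s, l) = -7 + l*s
E = 1076 (E = 47 + 1029 = 1076)
Y = -558548649/1055 (Y = (1/1055 + 1065505) - 1594935 = 1124107776/1055 - 1594935 = -558548649/1055 ≈ -5.2943e+5)
u(9, 2)*(E - 5519) + Y = (-7 + 2*9)*(1076 - 5519) - 558548649/1055 = (-7 + 18)*(-4443) - 558548649/1055 = 11*(-4443) - 558548649/1055 = -48873 - 558548649/1055 = -610109664/1055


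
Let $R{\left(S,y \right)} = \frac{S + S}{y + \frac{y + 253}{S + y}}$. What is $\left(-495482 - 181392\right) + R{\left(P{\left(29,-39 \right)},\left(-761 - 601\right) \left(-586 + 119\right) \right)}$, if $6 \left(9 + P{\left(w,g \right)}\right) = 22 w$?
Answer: $- \frac{2464934903465842678}{3641645128311} \approx -6.7687 \cdot 10^{5}$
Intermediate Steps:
$P{\left(w,g \right)} = -9 + \frac{11 w}{3}$ ($P{\left(w,g \right)} = -9 + \frac{22 w}{6} = -9 + \frac{11 w}{3}$)
$R{\left(S,y \right)} = \frac{2 S}{y + \frac{253 + y}{S + y}}$
$\left(-495482 - 181392\right) + R{\left(P{\left(29,-39 \right)},\left(-761 - 601\right) \left(-586 + 119\right) \right)} = \left(-495482 - 181392\right) + \frac{2 \left(-9 + \frac{11}{3} \cdot 29\right) \left(\left(-9 + \frac{11}{3} \cdot 29\right) + \left(-761 - 601\right) \left(-586 + 119\right)\right)}{253 + \left(-761 - 601\right) \left(-586 + 119\right) + \left(\left(-761 - 601\right) \left(-586 + 119\right)\right)^{2} + \left(-9 + \frac{11}{3} \cdot 29\right) \left(-761 - 601\right) \left(-586 + 119\right)} = -676874 + \frac{2 \left(-9 + \frac{319}{3}\right) \left(\left(-9 + \frac{319}{3}\right) - -636054\right)}{253 - -636054 + \left(\left(-1362\right) \left(-467\right)\right)^{2} + \left(-9 + \frac{319}{3}\right) \left(\left(-1362\right) \left(-467\right)\right)} = -676874 + 2 \cdot \frac{292}{3} \frac{1}{253 + 636054 + 636054^{2} + \frac{292}{3} \cdot 636054} \left(\frac{292}{3} + 636054\right) = -676874 + 2 \cdot \frac{292}{3} \frac{1}{253 + 636054 + 404564690916 + 61909256} \cdot \frac{1908454}{3} = -676874 + 2 \cdot \frac{292}{3} \cdot \frac{1}{404627236479} \cdot \frac{1908454}{3} = -676874 + \frac{1114537136}{3641645128311} = - \frac{2464934903465842678}{3641645128311}$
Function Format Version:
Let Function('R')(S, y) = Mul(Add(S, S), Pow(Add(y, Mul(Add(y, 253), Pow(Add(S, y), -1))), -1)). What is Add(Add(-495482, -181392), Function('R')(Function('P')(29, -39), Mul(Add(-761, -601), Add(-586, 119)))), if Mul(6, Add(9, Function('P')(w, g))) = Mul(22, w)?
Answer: Rational(-2464934903465842678, 3641645128311) ≈ -6.7687e+5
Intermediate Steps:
Function('P')(w, g) = Add(-9, Mul(Rational(11, 3), w)) (Function('P')(w, g) = Add(-9, Mul(Rational(1, 6), Mul(22, w))) = Add(-9, Mul(Rational(11, 3), w)))
Function('R')(S, y) = Mul(2, S, Pow(Add(y, Mul(Pow(Add(S, y), -1), Add(253, y))), -1)) (Function('R')(S, y) = Mul(Mul(2, S), Pow(Add(y, Mul(Add(253, y), Pow(Add(S, y), -1))), -1)) = Mul(Mul(2, S), Pow(Add(y, Mul(Pow(Add(S, y), -1), Add(253, y))), -1)) = Mul(2, S, Pow(Add(y, Mul(Pow(Add(S, y), -1), Add(253, y))), -1)))
Add(Add(-495482, -181392), Function('R')(Function('P')(29, -39), Mul(Add(-761, -601), Add(-586, 119)))) = Add(Add(-495482, -181392), Mul(2, Add(-9, Mul(Rational(11, 3), 29)), Pow(Add(253, Mul(Add(-761, -601), Add(-586, 119)), Pow(Mul(Add(-761, -601), Add(-586, 119)), 2), Mul(Add(-9, Mul(Rational(11, 3), 29)), Mul(Add(-761, -601), Add(-586, 119)))), -1), Add(Add(-9, Mul(Rational(11, 3), 29)), Mul(Add(-761, -601), Add(-586, 119))))) = Add(-676874, Mul(2, Add(-9, Rational(319, 3)), Pow(Add(253, Mul(-1362, -467), Pow(Mul(-1362, -467), 2), Mul(Add(-9, Rational(319, 3)), Mul(-1362, -467))), -1), Add(Add(-9, Rational(319, 3)), Mul(-1362, -467)))) = Add(-676874, Mul(2, Rational(292, 3), Pow(Add(253, 636054, Pow(636054, 2), Mul(Rational(292, 3), 636054)), -1), Add(Rational(292, 3), 636054))) = Add(-676874, Mul(2, Rational(292, 3), Pow(Add(253, 636054, 404564690916, 61909256), -1), Rational(1908454, 3))) = Add(-676874, Mul(2, Rational(292, 3), Pow(404627236479, -1), Rational(1908454, 3))) = Add(-676874, Mul(2, Rational(292, 3), Rational(1, 404627236479), Rational(1908454, 3))) = Add(-676874, Rational(1114537136, 3641645128311)) = Rational(-2464934903465842678, 3641645128311)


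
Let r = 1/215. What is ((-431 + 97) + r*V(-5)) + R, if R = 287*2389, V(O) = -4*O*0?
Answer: 685309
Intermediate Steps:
V(O) = 0
R = 685643
r = 1/215 ≈ 0.0046512
((-431 + 97) + r*V(-5)) + R = ((-431 + 97) + (1/215)*0) + 685643 = (-334 + 0) + 685643 = -334 + 685643 = 685309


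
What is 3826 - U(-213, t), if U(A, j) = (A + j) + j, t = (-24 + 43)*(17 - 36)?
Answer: 4761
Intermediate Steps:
t = -361 (t = 19*(-19) = -361)
U(A, j) = A + 2*j
3826 - U(-213, t) = 3826 - (-213 + 2*(-361)) = 3826 - (-213 - 722) = 3826 - 1*(-935) = 3826 + 935 = 4761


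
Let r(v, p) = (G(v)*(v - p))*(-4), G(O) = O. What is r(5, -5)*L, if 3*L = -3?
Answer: 200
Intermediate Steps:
L = -1 (L = (1/3)*(-3) = -1)
r(v, p) = -4*v*(v - p) (r(v, p) = (v*(v - p))*(-4) = -4*v*(v - p))
r(5, -5)*L = (4*5*(-5 - 1*5))*(-1) = (4*5*(-5 - 5))*(-1) = (4*5*(-10))*(-1) = -200*(-1) = 200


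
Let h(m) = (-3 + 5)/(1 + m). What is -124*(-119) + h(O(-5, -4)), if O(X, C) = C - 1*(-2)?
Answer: 14754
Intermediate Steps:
O(X, C) = 2 + C (O(X, C) = C + 2 = 2 + C)
h(m) = 2/(1 + m)
-124*(-119) + h(O(-5, -4)) = -124*(-119) + 2/(1 + (2 - 4)) = 14756 + 2/(1 - 2) = 14756 + 2/(-1) = 14756 + 2*(-1) = 14756 - 2 = 14754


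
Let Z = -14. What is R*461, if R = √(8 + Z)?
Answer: 461*I*√6 ≈ 1129.2*I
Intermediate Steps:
R = I*√6 (R = √(8 - 14) = √(-6) = I*√6 ≈ 2.4495*I)
R*461 = (I*√6)*461 = 461*I*√6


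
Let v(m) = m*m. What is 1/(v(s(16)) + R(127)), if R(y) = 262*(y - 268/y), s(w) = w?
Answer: 127/4188094 ≈ 3.0324e-5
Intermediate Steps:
v(m) = m²
R(y) = -70216/y + 262*y
1/(v(s(16)) + R(127)) = 1/(16² + (-70216/127 + 262*127)) = 1/(256 + (-70216*1/127 + 33274)) = 1/(256 + (-70216/127 + 33274)) = 1/(256 + 4155582/127) = 1/(4188094/127) = 127/4188094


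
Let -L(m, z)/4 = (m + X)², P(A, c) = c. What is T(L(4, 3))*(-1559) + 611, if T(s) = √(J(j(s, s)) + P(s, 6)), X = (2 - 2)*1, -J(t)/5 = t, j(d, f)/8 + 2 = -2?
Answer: 611 - 1559*√166 ≈ -19475.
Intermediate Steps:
j(d, f) = -32 (j(d, f) = -16 + 8*(-2) = -16 - 16 = -32)
J(t) = -5*t
X = 0 (X = 0*1 = 0)
L(m, z) = -4*m² (L(m, z) = -4*(m + 0)² = -4*m²)
T(s) = √166 (T(s) = √(-5*(-32) + 6) = √(160 + 6) = √166)
T(L(4, 3))*(-1559) + 611 = √166*(-1559) + 611 = -1559*√166 + 611 = 611 - 1559*√166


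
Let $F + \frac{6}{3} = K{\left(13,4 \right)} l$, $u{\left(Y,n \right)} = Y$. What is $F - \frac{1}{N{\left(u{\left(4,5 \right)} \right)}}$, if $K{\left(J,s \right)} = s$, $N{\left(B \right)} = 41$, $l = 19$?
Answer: $\frac{3033}{41} \approx 73.976$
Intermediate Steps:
$F = 74$ ($F = -2 + 4 \cdot 19 = -2 + 76 = 74$)
$F - \frac{1}{N{\left(u{\left(4,5 \right)} \right)}} = 74 - \frac{1}{41} = \frac{3033}{41}$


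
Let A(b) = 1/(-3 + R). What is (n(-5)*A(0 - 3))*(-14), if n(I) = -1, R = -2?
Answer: -14/5 ≈ -2.8000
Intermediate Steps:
A(b) = -⅕ (A(b) = 1/(-3 - 2) = 1/(-5) = -⅕)
(n(-5)*A(0 - 3))*(-14) = -1*(-⅕)*(-14) = (⅕)*(-14) = -14/5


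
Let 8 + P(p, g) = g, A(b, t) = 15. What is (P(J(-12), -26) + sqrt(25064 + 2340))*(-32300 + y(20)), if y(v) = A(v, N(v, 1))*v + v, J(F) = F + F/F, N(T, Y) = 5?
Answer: 1087320 - 63960*sqrt(6851) ≈ -4.2067e+6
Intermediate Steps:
J(F) = 1 + F (J(F) = F + 1 = 1 + F)
P(p, g) = -8 + g
y(v) = 16*v (y(v) = 15*v + v = 16*v)
(P(J(-12), -26) + sqrt(25064 + 2340))*(-32300 + y(20)) = ((-8 - 26) + sqrt(25064 + 2340))*(-32300 + 16*20) = (-34 + sqrt(27404))*(-32300 + 320) = (-34 + 2*sqrt(6851))*(-31980) = 1087320 - 63960*sqrt(6851)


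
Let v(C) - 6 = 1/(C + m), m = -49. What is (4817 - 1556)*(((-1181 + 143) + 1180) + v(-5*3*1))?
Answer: 30884931/64 ≈ 4.8258e+5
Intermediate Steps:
v(C) = 6 + 1/(-49 + C) (v(C) = 6 + 1/(C - 49) = 6 + 1/(-49 + C))
(4817 - 1556)*(((-1181 + 143) + 1180) + v(-5*3*1)) = (4817 - 1556)*(((-1181 + 143) + 1180) + (-293 + 6*(-5*3*1))/(-49 - 5*3*1)) = 3261*((-1038 + 1180) + (-293 + 6*(-15*1))/(-49 - 15*1)) = 3261*(142 + (-293 + 6*(-15))/(-49 - 15)) = 3261*(142 + (-293 - 90)/(-64)) = 3261*(142 - 1/64*(-383)) = 3261*(142 + 383/64) = 3261*(9471/64) = 30884931/64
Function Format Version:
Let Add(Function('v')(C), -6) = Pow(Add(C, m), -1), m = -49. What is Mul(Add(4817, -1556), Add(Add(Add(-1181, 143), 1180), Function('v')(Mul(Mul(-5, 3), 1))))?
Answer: Rational(30884931, 64) ≈ 4.8258e+5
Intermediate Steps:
Function('v')(C) = Add(6, Pow(Add(-49, C), -1)) (Function('v')(C) = Add(6, Pow(Add(C, -49), -1)) = Add(6, Pow(Add(-49, C), -1)))
Mul(Add(4817, -1556), Add(Add(Add(-1181, 143), 1180), Function('v')(Mul(Mul(-5, 3), 1)))) = Mul(Add(4817, -1556), Add(Add(Add(-1181, 143), 1180), Mul(Pow(Add(-49, Mul(Mul(-5, 3), 1)), -1), Add(-293, Mul(6, Mul(Mul(-5, 3), 1)))))) = Mul(3261, Add(Add(-1038, 1180), Mul(Pow(Add(-49, Mul(-15, 1)), -1), Add(-293, Mul(6, Mul(-15, 1)))))) = Mul(3261, Add(142, Mul(Pow(Add(-49, -15), -1), Add(-293, Mul(6, -15))))) = Mul(3261, Add(142, Mul(Pow(-64, -1), Add(-293, -90)))) = Mul(3261, Add(142, Mul(Rational(-1, 64), -383))) = Mul(3261, Add(142, Rational(383, 64))) = Mul(3261, Rational(9471, 64)) = Rational(30884931, 64)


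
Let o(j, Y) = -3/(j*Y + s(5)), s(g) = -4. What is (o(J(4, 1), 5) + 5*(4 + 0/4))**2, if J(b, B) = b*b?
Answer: 2301289/5776 ≈ 398.42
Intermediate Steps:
J(b, B) = b**2
o(j, Y) = -3/(-4 + Y*j) (o(j, Y) = -3/(j*Y - 4) = -3/(Y*j - 4) = -3/(-4 + Y*j))
(o(J(4, 1), 5) + 5*(4 + 0/4))**2 = (-3/(-4 + 5*4**2) + 5*(4 + 0/4))**2 = (-3/(-4 + 5*16) + 5*(4 + 0*(1/4)))**2 = (-3/(-4 + 80) + 5*(4 + 0))**2 = (-3/76 + 5*4)**2 = (-3*1/76 + 20)**2 = (-3/76 + 20)**2 = (1517/76)**2 = 2301289/5776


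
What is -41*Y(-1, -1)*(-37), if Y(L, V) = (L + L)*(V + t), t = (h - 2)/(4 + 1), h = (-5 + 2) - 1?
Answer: 33374/5 ≈ 6674.8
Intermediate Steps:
h = -4 (h = -3 - 1 = -4)
t = -6/5 (t = (-4 - 2)/(4 + 1) = -6/5 ≈ -1.2000)
Y(L, V) = 2*L*(-6/5 + V) (Y(L, V) = (L + L)*(V - 6/5) = (2*L)*(-6/5 + V) = 2*L*(-6/5 + V))
-41*Y(-1, -1)*(-37) = -82*(-1)*(-6 + 5*(-1))/5*(-37) = -82*(-1)*(-6 - 5)/5*(-37) = -82*(-1)*(-11)/5*(-37) = -41*22/5*(-37) = -902/5*(-37) = 33374/5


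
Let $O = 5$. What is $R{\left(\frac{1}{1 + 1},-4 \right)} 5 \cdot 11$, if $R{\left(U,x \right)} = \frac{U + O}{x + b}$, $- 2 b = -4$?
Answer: $- \frac{605}{4} \approx -151.25$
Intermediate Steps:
$b = 2$ ($b = \left(- \frac{1}{2}\right) \left(-4\right) = 2$)
$R{\left(U,x \right)} = \frac{5 + U}{2 + x}$ ($R{\left(U,x \right)} = \frac{U + 5}{x + 2} = \frac{5 + U}{2 + x}$)
$R{\left(\frac{1}{1 + 1},-4 \right)} 5 \cdot 11 = \frac{5 + \frac{1}{1 + 1}}{2 - 4} \cdot 5 \cdot 11 = \frac{5 + \frac{1}{2}}{-2} \cdot 5 \cdot 11 = - \frac{5 + \frac{1}{2}}{2} \cdot 5 \cdot 11 = \left(- \frac{1}{2}\right) \frac{11}{2} \cdot 5 \cdot 11 = \left(- \frac{11}{4}\right) 5 \cdot 11 = \left(- \frac{55}{4}\right) 11 = - \frac{605}{4}$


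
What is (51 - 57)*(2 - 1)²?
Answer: -6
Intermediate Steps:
(51 - 57)*(2 - 1)² = -6*1² = -6*1 = -6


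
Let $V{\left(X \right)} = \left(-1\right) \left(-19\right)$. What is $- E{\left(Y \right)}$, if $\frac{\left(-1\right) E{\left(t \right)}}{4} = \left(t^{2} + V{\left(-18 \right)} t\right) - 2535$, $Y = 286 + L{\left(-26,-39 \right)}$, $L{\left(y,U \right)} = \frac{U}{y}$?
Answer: $342335$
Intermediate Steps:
$V{\left(X \right)} = 19$
$Y = \frac{575}{2}$ ($Y = 286 - \frac{39}{-26} = 286 - - \frac{3}{2} = 286 + \frac{3}{2} = \frac{575}{2} \approx 287.5$)
$E{\left(t \right)} = 10140 - 76 t - 4 t^{2}$ ($E{\left(t \right)} = - 4 \left(\left(t^{2} + 19 t\right) - 2535\right) = - 4 \left(-2535 + t^{2} + 19 t\right) = 10140 - 76 t - 4 t^{2}$)
$- E{\left(Y \right)} = - (10140 - 21850 - 4 \left(\frac{575}{2}\right)^{2}) = - (10140 - 21850 - 330625) = \left(-1\right) \left(-342335\right) = 342335$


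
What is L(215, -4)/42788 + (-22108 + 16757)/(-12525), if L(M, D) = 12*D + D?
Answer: 57076822/133979925 ≈ 0.42601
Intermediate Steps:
L(M, D) = 13*D
L(215, -4)/42788 + (-22108 + 16757)/(-12525) = (13*(-4))/42788 + (-22108 + 16757)/(-12525) = -52*1/42788 - 5351*(-1/12525) = -13/10697 + 5351/12525 = 57076822/133979925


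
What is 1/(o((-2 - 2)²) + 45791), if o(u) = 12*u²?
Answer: 1/48863 ≈ 2.0465e-5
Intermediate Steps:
1/(o((-2 - 2)²) + 45791) = 1/(12*((-2 - 2)²)² + 45791) = 1/(12*((-4)²)² + 45791) = 1/(12*16² + 45791) = 1/(12*256 + 45791) = 1/(3072 + 45791) = 1/48863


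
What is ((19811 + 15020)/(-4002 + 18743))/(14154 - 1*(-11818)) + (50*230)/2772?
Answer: 1100727237383/265317303636 ≈ 4.1487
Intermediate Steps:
((19811 + 15020)/(-4002 + 18743))/(14154 - 1*(-11818)) + (50*230)/2772 = (34831/14741)/(14154 + 11818) + 11500*(1/2772) = (34831*(1/14741))/25972 + 2875/693 = (34831/14741)*(1/25972) + 2875/693 = 34831/382853252 + 2875/693 = 1100727237383/265317303636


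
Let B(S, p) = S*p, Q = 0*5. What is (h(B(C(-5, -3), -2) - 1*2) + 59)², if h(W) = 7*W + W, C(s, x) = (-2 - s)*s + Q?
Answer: 80089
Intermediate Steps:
Q = 0
C(s, x) = s*(-2 - s) (C(s, x) = (-2 - s)*s + 0 = s*(-2 - s) + 0 = s*(-2 - s))
h(W) = 8*W
(h(B(C(-5, -3), -2) - 1*2) + 59)² = (8*(-5*(-2 - 1*(-5))*(-2) - 1*2) + 59)² = (8*(-5*(-2 + 5)*(-2) - 2) + 59)² = (8*(-5*3*(-2) - 2) + 59)² = (8*(-15*(-2) - 2) + 59)² = (8*(30 - 2) + 59)² = (8*28 + 59)² = (224 + 59)² = 283² = 80089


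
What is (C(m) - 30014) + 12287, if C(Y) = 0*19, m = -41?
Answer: -17727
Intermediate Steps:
C(Y) = 0
(C(m) - 30014) + 12287 = (0 - 30014) + 12287 = -30014 + 12287 = -17727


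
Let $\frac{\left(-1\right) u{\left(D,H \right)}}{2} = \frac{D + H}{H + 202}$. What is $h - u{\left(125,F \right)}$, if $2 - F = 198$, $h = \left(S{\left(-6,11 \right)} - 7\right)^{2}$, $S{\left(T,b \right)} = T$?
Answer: $\frac{436}{3} \approx 145.33$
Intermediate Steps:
$h = 169$ ($h = \left(-6 - 7\right)^{2} = \left(-13\right)^{2} = 169$)
$F = -196$ ($F = 2 - 198 = -196$)
$u{\left(D,H \right)} = - \frac{2 \left(D + H\right)}{202 + H}$ ($u{\left(D,H \right)} = - 2 \frac{D + H}{H + 202} = - 2 \frac{D + H}{202 + H} = - \frac{2 \left(D + H\right)}{202 + H}$)
$h - u{\left(125,F \right)} = 169 - \frac{2 \left(\left(-1\right) 125 - -196\right)}{202 - 196} = 169 - \frac{2 \left(-125 + 196\right)}{6} = 169 - 2 \cdot \frac{1}{6} \cdot 71 = 169 - \frac{71}{3} = \frac{436}{3}$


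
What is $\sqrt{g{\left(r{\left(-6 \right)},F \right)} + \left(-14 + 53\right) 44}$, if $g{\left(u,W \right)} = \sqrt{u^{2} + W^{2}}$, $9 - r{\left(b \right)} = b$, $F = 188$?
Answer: $\sqrt{1716 + \sqrt{35569}} \approx 43.642$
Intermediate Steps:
$r{\left(b \right)} = 9 - b$
$g{\left(u,W \right)} = \sqrt{W^{2} + u^{2}}$
$\sqrt{g{\left(r{\left(-6 \right)},F \right)} + \left(-14 + 53\right) 44} = \sqrt{\sqrt{188^{2} + \left(9 - -6\right)^{2}} + \left(-14 + 53\right) 44} = \sqrt{\sqrt{35344 + \left(9 + 6\right)^{2}} + 39 \cdot 44} = \sqrt{\sqrt{35344 + 15^{2}} + 1716} = \sqrt{\sqrt{35344 + 225} + 1716} = \sqrt{\sqrt{35569} + 1716} = \sqrt{1716 + \sqrt{35569}}$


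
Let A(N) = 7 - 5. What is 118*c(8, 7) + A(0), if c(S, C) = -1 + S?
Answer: 828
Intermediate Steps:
A(N) = 2
118*c(8, 7) + A(0) = 118*(-1 + 8) + 2 = 118*7 + 2 = 826 + 2 = 828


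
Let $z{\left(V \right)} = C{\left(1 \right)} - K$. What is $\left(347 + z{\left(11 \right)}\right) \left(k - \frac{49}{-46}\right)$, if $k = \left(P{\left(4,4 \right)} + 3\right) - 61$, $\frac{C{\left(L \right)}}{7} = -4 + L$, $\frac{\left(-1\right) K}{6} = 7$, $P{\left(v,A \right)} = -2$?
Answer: $-21688$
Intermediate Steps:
$K = -42$ ($K = \left(-6\right) 7 = -42$)
$C{\left(L \right)} = -28 + 7 L$ ($C{\left(L \right)} = 7 \left(-4 + L\right) = -28 + 7 L$)
$k = -60$ ($k = \left(-2 + 3\right) - 61 = 1 - 61 = -60$)
$z{\left(V \right)} = 21$ ($z{\left(V \right)} = \left(-28 + 7 \cdot 1\right) - -42 = \left(-28 + 7\right) + 42 = -21 + 42 = 21$)
$\left(347 + z{\left(11 \right)}\right) \left(k - \frac{49}{-46}\right) = \left(347 + 21\right) \left(-60 - \frac{49}{-46}\right) = 368 \left(-60 - 49 \left(- \frac{1}{46}\right)\right) = 368 \left(-60 - - \frac{49}{46}\right) = 368 \left(-60 + \frac{49}{46}\right) = 368 \left(- \frac{2711}{46}\right) = -21688$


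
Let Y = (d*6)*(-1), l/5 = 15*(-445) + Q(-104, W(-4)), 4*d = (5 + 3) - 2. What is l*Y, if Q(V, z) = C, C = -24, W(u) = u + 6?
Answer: 301455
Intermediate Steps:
d = 3/2 (d = ((5 + 3) - 2)/4 = (8 - 2)/4 = (¼)*6 = 3/2 ≈ 1.5000)
W(u) = 6 + u
Q(V, z) = -24
l = -33495 (l = 5*(15*(-445) - 24) = 5*(-6675 - 24) = 5*(-6699) = -33495)
Y = -9 (Y = ((3/2)*6)*(-1) = 9*(-1) = -9)
l*Y = -33495*(-9) = 301455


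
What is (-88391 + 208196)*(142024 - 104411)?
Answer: 4506225465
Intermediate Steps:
(-88391 + 208196)*(142024 - 104411) = 119805*37613 = 4506225465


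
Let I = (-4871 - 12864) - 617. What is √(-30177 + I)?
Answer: I*√48529 ≈ 220.29*I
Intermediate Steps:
I = -18352 (I = -17735 - 617 = -18352)
√(-30177 + I) = √(-30177 - 18352) = √(-48529) = I*√48529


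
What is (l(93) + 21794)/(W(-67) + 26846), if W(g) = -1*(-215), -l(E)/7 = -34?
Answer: 22032/27061 ≈ 0.81416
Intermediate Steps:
l(E) = 238 (l(E) = -7*(-34) = 238)
W(g) = 215
(l(93) + 21794)/(W(-67) + 26846) = (238 + 21794)/(215 + 26846) = 22032/27061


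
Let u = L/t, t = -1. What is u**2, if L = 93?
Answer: 8649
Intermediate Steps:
u = -93 (u = 93/(-1) = 93*(-1) = -93)
u**2 = (-93)**2 = 8649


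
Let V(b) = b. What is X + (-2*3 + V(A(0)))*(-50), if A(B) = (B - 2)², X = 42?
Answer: 142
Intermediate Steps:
A(B) = (-2 + B)²
X + (-2*3 + V(A(0)))*(-50) = 42 + (-2*3 + (-2 + 0)²)*(-50) = 42 + (-6 + (-2)²)*(-50) = 42 + (-6 + 4)*(-50) = 42 - 2*(-50) = 42 + 100 = 142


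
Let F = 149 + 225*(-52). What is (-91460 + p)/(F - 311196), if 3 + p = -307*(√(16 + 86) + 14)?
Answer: 95761/322747 + 307*√102/322747 ≈ 0.30631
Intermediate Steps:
F = -11551 (F = 149 - 11700 = -11551)
p = -4301 - 307*√102 (p = -3 - 307*(√(16 + 86) + 14) = -3 - 307*(√102 + 14) = -3 - 307*(14 + √102) = -3 + (-4298 - 307*√102) = -4301 - 307*√102 ≈ -7401.5)
(-91460 + p)/(F - 311196) = (-91460 + (-4301 - 307*√102))/(-11551 - 311196) = (-95761 - 307*√102)/(-322747) = (-95761 - 307*√102)*(-1/322747) = 95761/322747 + 307*√102/322747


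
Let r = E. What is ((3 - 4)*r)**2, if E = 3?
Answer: 9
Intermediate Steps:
r = 3
((3 - 4)*r)**2 = ((3 - 4)*3)**2 = (-1*3)**2 = (-3)**2 = 9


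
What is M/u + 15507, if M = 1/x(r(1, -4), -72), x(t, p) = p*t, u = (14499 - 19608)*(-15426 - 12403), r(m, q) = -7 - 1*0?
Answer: 1111198961389609/71657893944 ≈ 15507.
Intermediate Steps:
r(m, q) = -7 (r(m, q) = -7 + 0 = -7)
u = 142178361 (u = -5109*(-27829) = 142178361)
M = 1/504 (M = 1/(-72*(-7)) = 1/504 ≈ 0.0019841)
M/u + 15507 = (1/504)/142178361 + 15507 = (1/504)*(1/142178361) + 15507 = 1/71657893944 + 15507 = 1111198961389609/71657893944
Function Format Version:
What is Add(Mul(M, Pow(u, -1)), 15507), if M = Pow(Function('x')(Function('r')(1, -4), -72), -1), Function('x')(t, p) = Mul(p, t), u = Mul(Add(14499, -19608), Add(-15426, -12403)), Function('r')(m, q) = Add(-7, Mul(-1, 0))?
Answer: Rational(1111198961389609, 71657893944) ≈ 15507.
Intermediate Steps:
Function('r')(m, q) = -7 (Function('r')(m, q) = Add(-7, 0) = -7)
u = 142178361 (u = Mul(-5109, -27829) = 142178361)
M = Rational(1, 504) (M = Pow(Mul(-72, -7), -1) = Pow(504, -1) = Rational(1, 504) ≈ 0.0019841)
Add(Mul(M, Pow(u, -1)), 15507) = Add(Mul(Rational(1, 504), Pow(142178361, -1)), 15507) = Add(Mul(Rational(1, 504), Rational(1, 142178361)), 15507) = Add(Rational(1, 71657893944), 15507) = Rational(1111198961389609, 71657893944)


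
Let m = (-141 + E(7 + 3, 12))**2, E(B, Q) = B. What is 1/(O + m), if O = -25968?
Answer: -1/8807 ≈ -0.00011355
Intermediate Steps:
m = 17161 (m = (-141 + (7 + 3))**2 = (-141 + 10)**2 = (-131)**2 = 17161)
1/(O + m) = 1/(-25968 + 17161) = 1/(-8807) = -1/8807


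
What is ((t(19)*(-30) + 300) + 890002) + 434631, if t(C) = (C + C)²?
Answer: 1281613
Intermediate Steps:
t(C) = 4*C² (t(C) = (2*C)² = 4*C²)
((t(19)*(-30) + 300) + 890002) + 434631 = (((4*19²)*(-30) + 300) + 890002) + 434631 = (((4*361)*(-30) + 300) + 890002) + 434631 = ((1444*(-30) + 300) + 890002) + 434631 = ((-43320 + 300) + 890002) + 434631 = (-43020 + 890002) + 434631 = 846982 + 434631 = 1281613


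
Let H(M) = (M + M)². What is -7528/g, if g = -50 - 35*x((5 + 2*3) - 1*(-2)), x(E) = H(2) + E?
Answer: 7528/1065 ≈ 7.0685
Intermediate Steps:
H(M) = 4*M² (H(M) = (2*M)² = 4*M²)
x(E) = 16 + E (x(E) = 4*2² + E = 4*4 + E = 16 + E)
g = -1065 (g = -50 - 35*(16 + ((5 + 2*3) - 1*(-2))) = -50 - 35*(16 + ((5 + 6) + 2)) = -50 - 35*(16 + (11 + 2)) = -50 - 35*(16 + 13) = -50 - 35*29 = -50 - 1015 = -1065)
-7528/g = -7528/(-1065) = -7528*(-1/1065) = 7528/1065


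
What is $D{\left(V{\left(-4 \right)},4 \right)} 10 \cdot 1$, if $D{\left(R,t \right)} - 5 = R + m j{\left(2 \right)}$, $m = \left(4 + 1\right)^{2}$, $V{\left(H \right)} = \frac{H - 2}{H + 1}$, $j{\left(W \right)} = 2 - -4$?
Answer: $1570$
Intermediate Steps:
$j{\left(W \right)} = 6$ ($j{\left(W \right)} = 2 + 4 = 6$)
$V{\left(H \right)} = \frac{-2 + H}{1 + H}$
$m = 25$ ($m = 5^{2} = 25$)
$D{\left(R,t \right)} = 155 + R$ ($D{\left(R,t \right)} = 5 + \left(R + 25 \cdot 6\right) = 5 + \left(R + 150\right) = 5 + \left(150 + R\right) = 155 + R$)
$D{\left(V{\left(-4 \right)},4 \right)} 10 \cdot 1 = \left(155 + \frac{-2 - 4}{1 - 4}\right) 10 \cdot 1 = \left(155 + \frac{1}{-3} \left(-6\right)\right) 10 \cdot 1 = \left(155 - -2\right) 10 \cdot 1 = \left(155 + 2\right) 10 \cdot 1 = 157 \cdot 10 \cdot 1 = 1570 \cdot 1 = 1570$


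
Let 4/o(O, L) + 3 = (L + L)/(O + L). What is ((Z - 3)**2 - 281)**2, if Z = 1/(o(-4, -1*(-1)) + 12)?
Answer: 15402477310801/207360000 ≈ 74279.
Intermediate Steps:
o(O, L) = 4/(-3 + 2*L/(L + O)) (o(O, L) = 4/(-3 + (L + L)/(O + L)) = 4/(-3 + (2*L)/(L + O)) = 4/(-3 + 2*L/(L + O)))
Z = 11/120 (Z = 1/(4*(-(-1)*(-1) - 1*(-4))/(-1*(-1) + 3*(-4)) + 12) = 1/(4*(-1*1 + 4)/(1 - 12) + 12) = 1/(4*(-1 + 4)/(-11) + 12) = 1/(4*(-1/11)*3 + 12) = 1/(-12/11 + 12) = 1/(120/11) = 11/120 ≈ 0.091667)
((Z - 3)**2 - 281)**2 = ((11/120 - 3)**2 - 281)**2 = ((-349/120)**2 - 281)**2 = (121801/14400 - 281)**2 = (-3924599/14400)**2 = 15402477310801/207360000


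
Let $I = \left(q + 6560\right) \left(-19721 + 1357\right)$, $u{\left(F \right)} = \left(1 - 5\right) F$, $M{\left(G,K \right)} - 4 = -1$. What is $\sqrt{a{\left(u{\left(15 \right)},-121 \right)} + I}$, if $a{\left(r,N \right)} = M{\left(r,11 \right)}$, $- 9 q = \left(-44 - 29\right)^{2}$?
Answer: $\frac{i \sqrt{986348777}}{3} \approx 10469.0 i$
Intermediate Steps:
$M{\left(G,K \right)} = 3$ ($M{\left(G,K \right)} = 4 - 1 = 3$)
$q = - \frac{5329}{9}$ ($q = - \frac{\left(-44 - 29\right)^{2}}{9} = - \frac{\left(-73\right)^{2}}{9} = \left(- \frac{1}{9}\right) 5329 = - \frac{5329}{9} \approx -592.11$)
$u{\left(F \right)} = - 4 F$
$I = - \frac{986348804}{9}$ ($I = \left(- \frac{5329}{9} + 6560\right) \left(-19721 + 1357\right) = \frac{53711}{9} \left(-18364\right) = - \frac{986348804}{9} \approx -1.0959 \cdot 10^{8}$)
$a{\left(r,N \right)} = 3$
$\sqrt{a{\left(u{\left(15 \right)},-121 \right)} + I} = \sqrt{3 - \frac{986348804}{9}} = \sqrt{- \frac{986348777}{9}} = \frac{i \sqrt{986348777}}{3}$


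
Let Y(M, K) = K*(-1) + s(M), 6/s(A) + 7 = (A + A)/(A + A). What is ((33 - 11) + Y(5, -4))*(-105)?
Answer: -2625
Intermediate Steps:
s(A) = -1 (s(A) = 6/(-7 + (A + A)/(A + A)) = 6/(-7 + (2*A)/((2*A))) = 6/(-7 + (2*A)*(1/(2*A))) = 6/(-7 + 1) = 6/(-6) = 6*(-⅙) = -1)
Y(M, K) = -1 - K (Y(M, K) = K*(-1) - 1 = -K - 1 = -1 - K)
((33 - 11) + Y(5, -4))*(-105) = ((33 - 11) + (-1 - 1*(-4)))*(-105) = (22 + (-1 + 4))*(-105) = (22 + 3)*(-105) = 25*(-105) = -2625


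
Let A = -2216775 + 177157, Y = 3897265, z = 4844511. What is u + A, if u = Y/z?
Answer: -9880947939533/4844511 ≈ -2.0396e+6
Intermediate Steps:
u = 3897265/4844511 ≈ 0.80447
A = -2039618
u + A = 3897265/4844511 - 2039618 = -9880947939533/4844511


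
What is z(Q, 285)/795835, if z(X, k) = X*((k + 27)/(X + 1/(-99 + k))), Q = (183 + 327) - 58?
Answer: 26230464/66908235955 ≈ 0.00039204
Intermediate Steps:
Q = 452 (Q = 510 - 58 = 452)
z(X, k) = X*(27 + k)/(X + 1/(-99 + k)) (z(X, k) = X*((27 + k)/(X + 1/(-99 + k))) = X*(27 + k)/(X + 1/(-99 + k)))
z(Q, 285)/795835 = (452*(-2673 + 285² - 72*285)/(1 - 99*452 + 452*285))/795835 = (452*(-2673 + 81225 - 20520)/(1 - 44748 + 128820))*(1/795835) = (452*58032/84073)*(1/795835) = (452*(1/84073)*58032)*(1/795835) = (26230464/84073)*(1/795835) = 26230464/66908235955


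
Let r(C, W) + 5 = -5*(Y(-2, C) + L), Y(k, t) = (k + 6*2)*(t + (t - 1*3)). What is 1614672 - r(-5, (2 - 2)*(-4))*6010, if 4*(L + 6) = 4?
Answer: -2412028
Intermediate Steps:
L = -5 (L = -6 + (¼)*4 = -6 + 1 = -5)
Y(k, t) = (-3 + 2*t)*(12 + k) (Y(k, t) = (k + 12)*(t + (t - 3)) = (12 + k)*(t + (-3 + t)) = (12 + k)*(-3 + 2*t) = (-3 + 2*t)*(12 + k))
r(C, W) = 170 - 100*C (r(C, W) = -5 - 5*((-36 - 3*(-2) + 24*C + 2*(-2)*C) - 5) = -5 - 5*((-36 + 6 + 24*C - 4*C) - 5) = -5 - 5*((-30 + 20*C) - 5) = -5 - 5*(-35 + 20*C) = -5 + (175 - 100*C) = 170 - 100*C)
1614672 - r(-5, (2 - 2)*(-4))*6010 = 1614672 - (170 - 100*(-5))*6010 = 1614672 - (170 + 500)*6010 = 1614672 - 670*6010 = 1614672 - 1*4026700 = 1614672 - 4026700 = -2412028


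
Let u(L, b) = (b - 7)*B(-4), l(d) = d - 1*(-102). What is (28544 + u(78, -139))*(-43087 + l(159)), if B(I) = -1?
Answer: -1228677940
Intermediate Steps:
l(d) = 102 + d (l(d) = d + 102 = 102 + d)
u(L, b) = 7 - b (u(L, b) = (b - 7)*(-1) = (-7 + b)*(-1) = 7 - b)
(28544 + u(78, -139))*(-43087 + l(159)) = (28544 + (7 - 1*(-139)))*(-43087 + (102 + 159)) = (28544 + (7 + 139))*(-43087 + 261) = (28544 + 146)*(-42826) = 28690*(-42826) = -1228677940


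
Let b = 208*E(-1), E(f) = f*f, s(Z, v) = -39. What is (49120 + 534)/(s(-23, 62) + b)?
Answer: 49654/169 ≈ 293.81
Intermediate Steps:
E(f) = f**2
b = 208 (b = 208*(-1)**2 = 208*1 = 208)
(49120 + 534)/(s(-23, 62) + b) = (49120 + 534)/(-39 + 208) = 49654/169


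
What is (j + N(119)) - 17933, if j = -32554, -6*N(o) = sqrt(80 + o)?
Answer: -50487 - sqrt(199)/6 ≈ -50489.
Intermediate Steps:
N(o) = -sqrt(80 + o)/6
(j + N(119)) - 17933 = (-32554 - sqrt(80 + 119)/6) - 17933 = (-32554 - sqrt(199)/6) - 17933 = -50487 - sqrt(199)/6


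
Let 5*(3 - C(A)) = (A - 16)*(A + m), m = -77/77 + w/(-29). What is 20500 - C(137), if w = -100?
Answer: 3461389/145 ≈ 23872.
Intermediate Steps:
m = 71/29 (m = -77/77 - 100/(-29) = -77*1/77 - 100*(-1/29) = -1 + 100/29 = 71/29 ≈ 2.4483)
C(A) = 3 - (-16 + A)*(71/29 + A)/5 (C(A) = 3 - (A - 16)*(A + 71/29)/5 = 3 - (-16 + A)*(71/29 + A)/5)
20500 - C(137) = 20500 - (1571/145 - 1/5*137**2 + (393/145)*137) = 20500 - (1571/145 - 1/5*18769 + 53841/145) = 20500 - (1571/145 - 18769/5 + 53841/145) = 20500 - 1*(-488889/145) = 20500 + 488889/145 = 3461389/145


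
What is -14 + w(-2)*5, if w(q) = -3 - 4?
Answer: -49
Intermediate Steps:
w(q) = -7
-14 + w(-2)*5 = -14 - 7*5 = -14 - 35 = -49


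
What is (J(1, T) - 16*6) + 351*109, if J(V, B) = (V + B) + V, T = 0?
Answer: 38165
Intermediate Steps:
J(V, B) = B + 2*V (J(V, B) = (B + V) + V = B + 2*V)
(J(1, T) - 16*6) + 351*109 = ((0 + 2*1) - 16*6) + 351*109 = ((0 + 2) - 96) + 38259 = (2 - 96) + 38259 = -94 + 38259 = 38165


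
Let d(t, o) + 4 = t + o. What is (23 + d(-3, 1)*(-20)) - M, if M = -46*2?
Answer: 235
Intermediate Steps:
M = -92
d(t, o) = -4 + o + t (d(t, o) = -4 + (t + o) = -4 + (o + t) = -4 + o + t)
(23 + d(-3, 1)*(-20)) - M = (23 + (-4 + 1 - 3)*(-20)) - 1*(-92) = (23 - 6*(-20)) + 92 = (23 + 120) + 92 = 143 + 92 = 235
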